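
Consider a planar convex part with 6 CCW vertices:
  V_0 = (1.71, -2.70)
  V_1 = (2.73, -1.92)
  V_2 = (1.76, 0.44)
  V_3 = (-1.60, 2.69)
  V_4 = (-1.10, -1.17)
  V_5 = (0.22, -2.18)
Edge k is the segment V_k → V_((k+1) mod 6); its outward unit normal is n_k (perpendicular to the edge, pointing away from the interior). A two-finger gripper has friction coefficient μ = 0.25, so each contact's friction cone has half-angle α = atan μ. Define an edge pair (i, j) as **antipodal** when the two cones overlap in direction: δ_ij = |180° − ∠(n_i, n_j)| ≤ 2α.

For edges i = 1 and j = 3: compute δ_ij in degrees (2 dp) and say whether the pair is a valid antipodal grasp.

δ = 14.96°, valid

α = atan 0.25 = 14.04°;  2α = 28.07°
edge 1: e_1 = (-0.97, +2.36);  n_1 = (+0.9249, +0.3802)
edge 3: e_3 = (+0.50, -3.86);  n_3 = (-0.9917, -0.1285)
∠(n_1, n_3) = 165.04°
δ = |180° − 165.04°| = 14.96°
14.96° ≤ 2α = 28.07°  →  valid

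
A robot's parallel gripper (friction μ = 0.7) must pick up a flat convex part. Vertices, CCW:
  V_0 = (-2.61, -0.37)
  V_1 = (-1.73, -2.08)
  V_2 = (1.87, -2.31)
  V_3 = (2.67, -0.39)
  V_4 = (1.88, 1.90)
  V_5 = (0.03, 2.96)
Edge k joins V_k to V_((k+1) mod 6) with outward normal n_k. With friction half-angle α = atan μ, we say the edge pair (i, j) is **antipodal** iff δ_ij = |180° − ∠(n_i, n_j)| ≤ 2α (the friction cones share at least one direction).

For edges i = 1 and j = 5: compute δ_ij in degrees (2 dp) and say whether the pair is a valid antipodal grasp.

δ = 55.25°, valid

α = atan 0.7 = 34.99°;  2α = 69.98°
edge 1: e_1 = (+3.60, -0.23);  n_1 = (-0.0638, -0.9980)
edge 5: e_5 = (-2.64, -3.33);  n_5 = (-0.7836, +0.6212)
∠(n_1, n_5) = 124.75°
δ = |180° − 124.75°| = 55.25°
55.25° ≤ 2α = 69.98°  →  valid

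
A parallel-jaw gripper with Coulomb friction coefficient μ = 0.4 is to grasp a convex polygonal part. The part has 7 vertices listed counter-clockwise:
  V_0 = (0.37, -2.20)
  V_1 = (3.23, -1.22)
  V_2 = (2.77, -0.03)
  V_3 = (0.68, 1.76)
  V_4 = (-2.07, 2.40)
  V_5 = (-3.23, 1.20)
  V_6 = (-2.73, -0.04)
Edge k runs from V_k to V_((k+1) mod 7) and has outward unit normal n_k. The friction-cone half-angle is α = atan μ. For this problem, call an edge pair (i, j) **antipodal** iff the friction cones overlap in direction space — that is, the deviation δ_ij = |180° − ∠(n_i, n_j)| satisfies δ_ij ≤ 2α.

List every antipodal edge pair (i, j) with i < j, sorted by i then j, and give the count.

count = 7; pairs: (0,3), (0,4), (1,5), (1,6), (2,5), (2,6), (3,6)

α = atan 0.4 = 21.80°;  2α = 43.60°
n_0 = (+0.3242, -0.9460)
n_1 = (+0.9327, +0.3606)
n_2 = (+0.6505, +0.7595)
n_3 = (+0.2267, +0.9740)
n_4 = (-0.7190, +0.6950)
n_5 = (-0.9274, -0.3740)
n_6 = (-0.5717, -0.8205)
  (0,1): δ = 87.78°  ·
  (0,2): δ = 59.49°  ·
  (0,3): δ = 32.02°  ✓
  (0,4): δ = 27.06°  ✓
  (0,5): δ = 93.05°  ·
  (0,6): δ = 126.22°  ·
  (1,2): δ = 151.71°  ·
  (1,3): δ = 124.24°  ·
  (1,4): δ = 65.16°  ·
  (1,5): δ = 0.83°  ✓
  (1,6): δ = 34.00°  ✓
  (2,3): δ = 152.52°  ·
  (2,4): δ = 93.45°  ·
  (2,5): δ = 27.46°  ✓
  (2,6): δ = 5.71°  ✓
  (3,4): δ = 120.93°  ·
  (3,5): δ = 54.94°  ·
  (3,6): δ = 21.77°  ✓
  (4,5): δ = 114.01°  ·
  (4,6): δ = 80.84°  ·
  (5,6): δ = 146.83°  ·
antipodal pairs: 7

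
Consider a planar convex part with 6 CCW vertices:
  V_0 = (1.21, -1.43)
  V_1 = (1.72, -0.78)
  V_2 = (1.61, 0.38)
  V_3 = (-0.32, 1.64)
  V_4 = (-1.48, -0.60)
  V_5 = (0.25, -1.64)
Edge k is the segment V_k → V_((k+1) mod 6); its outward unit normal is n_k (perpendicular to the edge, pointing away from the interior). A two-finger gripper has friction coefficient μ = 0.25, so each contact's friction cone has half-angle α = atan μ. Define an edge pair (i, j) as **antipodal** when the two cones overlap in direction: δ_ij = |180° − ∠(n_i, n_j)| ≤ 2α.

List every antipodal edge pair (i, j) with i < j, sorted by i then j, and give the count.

count = 2; pairs: (0,3), (2,4)

α = atan 0.25 = 14.04°;  2α = 28.07°
n_0 = (+0.7867, -0.6173)
n_1 = (+0.9955, +0.0944)
n_2 = (+0.5467, +0.8374)
n_3 = (-0.8880, +0.4599)
n_4 = (-0.5152, -0.8571)
n_5 = (+0.2137, -0.9769)
  (0,1): δ = 136.46°  ·
  (0,2): δ = 85.02°  ·
  (0,3): δ = 10.74°  ✓
  (0,4): δ = 97.11°  ·
  (0,5): δ = 140.46°  ·
  (1,2): δ = 128.56°  ·
  (1,3): δ = 32.79°  ·
  (1,4): δ = 53.57°  ·
  (1,5): δ = 96.92°  ·
  (2,3): δ = 84.24°  ·
  (2,4): δ = 2.13°  ✓
  (2,5): δ = 45.48°  ·
  (3,4): δ = 93.63°  ·
  (3,5): δ = 50.28°  ·
  (4,5): δ = 136.65°  ·
antipodal pairs: 2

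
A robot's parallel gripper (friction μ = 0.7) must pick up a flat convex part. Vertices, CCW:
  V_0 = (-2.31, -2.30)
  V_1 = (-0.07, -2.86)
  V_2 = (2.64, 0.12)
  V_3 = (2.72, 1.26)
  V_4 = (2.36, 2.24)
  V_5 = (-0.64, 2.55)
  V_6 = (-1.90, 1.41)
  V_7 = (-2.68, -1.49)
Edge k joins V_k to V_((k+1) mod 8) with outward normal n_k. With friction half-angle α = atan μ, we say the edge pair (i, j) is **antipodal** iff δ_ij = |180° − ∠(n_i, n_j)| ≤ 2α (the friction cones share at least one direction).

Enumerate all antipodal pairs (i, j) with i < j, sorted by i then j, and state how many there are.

α = atan 0.7 = 34.99°;  2α = 69.98°
n_0 = (-0.2425, -0.9701)
n_1 = (+0.7398, -0.6728)
n_2 = (+0.9975, -0.0700)
n_3 = (+0.9387, +0.3448)
n_4 = (+0.1028, +0.9947)
n_5 = (-0.6709, +0.7415)
n_6 = (-0.9657, +0.2597)
n_7 = (-0.9096, -0.4155)
  (0,1): δ = 118.25°  ·
  (0,2): δ = 79.98°  ·
  (0,3): δ = 55.79°  ✓
  (0,4): δ = 8.14°  ✓
  (0,5): δ = 56.17°  ✓
  (0,6): δ = 88.98°  ·
  (0,7): δ = 128.59°  ·
  (1,2): δ = 141.73°  ·
  (1,3): δ = 117.55°  ·
  (1,4): δ = 53.62°  ✓
  (1,5): δ = 5.58°  ✓
  (1,6): δ = 27.23°  ✓
  (1,7): δ = 66.83°  ✓
  (2,3): δ = 155.82°  ·
  (2,4): δ = 91.89°  ·
  (2,5): δ = 43.85°  ✓
  (2,6): δ = 11.04°  ✓
  (2,7): δ = 28.56°  ✓
  (3,4): δ = 116.07°  ·
  (3,5): δ = 68.03°  ✓
  (3,6): δ = 35.22°  ✓
  (3,7): δ = 4.38°  ✓
  (4,5): δ = 131.96°  ·
  (4,6): δ = 99.15°  ·
  (4,7): δ = 59.55°  ✓
  (5,6): δ = 147.19°  ·
  (5,7): δ = 107.59°  ·
  (6,7): δ = 140.40°  ·
antipodal pairs: 14

count = 14; pairs: (0,3), (0,4), (0,5), (1,4), (1,5), (1,6), (1,7), (2,5), (2,6), (2,7), (3,5), (3,6), (3,7), (4,7)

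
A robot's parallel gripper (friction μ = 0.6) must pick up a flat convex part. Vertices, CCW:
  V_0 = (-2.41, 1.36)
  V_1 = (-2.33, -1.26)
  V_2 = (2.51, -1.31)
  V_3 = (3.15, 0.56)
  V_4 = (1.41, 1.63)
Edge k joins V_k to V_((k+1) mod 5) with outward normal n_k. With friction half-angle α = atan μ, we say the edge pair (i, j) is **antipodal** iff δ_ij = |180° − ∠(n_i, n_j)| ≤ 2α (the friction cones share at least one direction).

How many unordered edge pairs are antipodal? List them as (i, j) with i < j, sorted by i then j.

α = atan 0.6 = 30.96°;  2α = 61.93°
n_0 = (-0.9995, -0.0305)
n_1 = (-0.0103, -0.9999)
n_2 = (+0.9461, -0.3238)
n_3 = (+0.5238, +0.8518)
n_4 = (-0.0705, +0.9975)
  (0,1): δ = 92.34°  ·
  (0,2): δ = 20.64°  ✓
  (0,3): δ = 56.66°  ✓
  (0,4): δ = 92.29°  ·
  (1,2): δ = 108.30°  ·
  (1,3): δ = 31.00°  ✓
  (1,4): δ = 4.63°  ✓
  (2,3): δ = 102.70°  ·
  (2,4): δ = 67.06°  ·
  (3,4): δ = 144.37°  ·
antipodal pairs: 4

count = 4; pairs: (0,2), (0,3), (1,3), (1,4)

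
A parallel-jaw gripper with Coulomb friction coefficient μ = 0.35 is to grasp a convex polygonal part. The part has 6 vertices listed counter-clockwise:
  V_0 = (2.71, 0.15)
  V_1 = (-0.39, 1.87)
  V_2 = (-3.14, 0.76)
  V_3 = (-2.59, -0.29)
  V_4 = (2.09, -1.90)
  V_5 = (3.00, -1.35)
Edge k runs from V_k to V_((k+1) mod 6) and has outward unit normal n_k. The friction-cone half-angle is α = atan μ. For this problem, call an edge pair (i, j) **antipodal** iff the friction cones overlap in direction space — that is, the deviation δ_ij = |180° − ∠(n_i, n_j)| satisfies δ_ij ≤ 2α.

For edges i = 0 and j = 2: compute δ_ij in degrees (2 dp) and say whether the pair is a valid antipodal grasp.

δ = 33.33°, valid

α = atan 0.35 = 19.29°;  2α = 38.58°
edge 0: e_0 = (-3.10, +1.72);  n_0 = (+0.4852, +0.8744)
edge 2: e_2 = (+0.55, -1.05);  n_2 = (-0.8858, -0.4640)
∠(n_0, n_2) = 146.67°
δ = |180° − 146.67°| = 33.33°
33.33° ≤ 2α = 38.58°  →  valid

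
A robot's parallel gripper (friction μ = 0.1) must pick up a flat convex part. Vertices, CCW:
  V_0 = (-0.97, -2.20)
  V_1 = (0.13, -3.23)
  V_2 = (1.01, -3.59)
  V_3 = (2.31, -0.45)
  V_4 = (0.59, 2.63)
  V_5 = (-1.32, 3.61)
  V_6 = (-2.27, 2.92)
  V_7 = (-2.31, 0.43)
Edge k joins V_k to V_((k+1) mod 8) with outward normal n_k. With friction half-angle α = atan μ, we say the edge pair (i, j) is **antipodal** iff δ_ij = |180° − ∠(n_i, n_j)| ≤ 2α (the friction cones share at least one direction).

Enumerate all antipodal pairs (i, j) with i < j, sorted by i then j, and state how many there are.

α = atan 0.1 = 5.71°;  2α = 11.42°
n_0 = (-0.6835, -0.7300)
n_1 = (-0.3786, -0.9255)
n_2 = (+0.9239, -0.3825)
n_3 = (+0.8731, +0.4876)
n_4 = (+0.4565, +0.8897)
n_5 = (-0.5877, +0.8091)
n_6 = (-0.9999, +0.0161)
n_7 = (-0.8910, -0.4540)
  (0,1): δ = 159.13°  ·
  (0,2): δ = 69.37°  ·
  (0,3): δ = 17.70°  ·
  (0,4): δ = 15.96°  ·
  (0,5): δ = 79.11°  ·
  (0,6): δ = 132.20°  ·
  (0,7): δ = 160.12°  ·
  (1,2): δ = 90.24°  ·
  (1,3): δ = 38.57°  ·
  (1,4): δ = 4.91°  ✓
  (1,5): δ = 58.24°  ·
  (1,6): δ = 111.33°  ·
  (1,7): δ = 139.25°  ·
  (2,3): δ = 128.33°  ·
  (2,4): δ = 94.67°  ·
  (2,5): δ = 31.52°  ·
  (2,6): δ = 21.57°  ·
  (2,7): δ = 49.49°  ·
  (3,4): δ = 146.34°  ·
  (3,5): δ = 83.19°  ·
  (3,6): δ = 30.10°  ·
  (3,7): δ = 2.18°  ✓
  (4,5): δ = 116.85°  ·
  (4,6): δ = 63.76°  ·
  (4,7): δ = 35.84°  ·
  (5,6): δ = 126.91°  ·
  (5,7): δ = 98.99°  ·
  (6,7): δ = 152.08°  ·
antipodal pairs: 2

count = 2; pairs: (1,4), (3,7)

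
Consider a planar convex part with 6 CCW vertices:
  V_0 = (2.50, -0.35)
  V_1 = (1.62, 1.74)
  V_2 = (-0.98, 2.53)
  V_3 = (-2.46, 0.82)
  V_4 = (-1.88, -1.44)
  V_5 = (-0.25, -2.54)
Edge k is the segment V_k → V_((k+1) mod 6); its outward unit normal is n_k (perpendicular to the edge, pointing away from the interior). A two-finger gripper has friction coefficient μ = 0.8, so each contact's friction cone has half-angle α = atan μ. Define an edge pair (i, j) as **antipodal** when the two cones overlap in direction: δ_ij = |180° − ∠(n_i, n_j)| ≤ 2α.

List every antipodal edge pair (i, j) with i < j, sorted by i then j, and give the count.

α = atan 0.8 = 38.66°;  2α = 77.32°
n_0 = (+0.9216, +0.3881)
n_1 = (+0.2907, +0.9568)
n_2 = (-0.7561, +0.6544)
n_3 = (-0.9686, -0.2486)
n_4 = (-0.5594, -0.8289)
n_5 = (+0.6230, -0.7823)
  (0,1): δ = 129.73°  ·
  (0,2): δ = 63.71°  ✓
  (0,3): δ = 8.44°  ✓
  (0,4): δ = 33.15°  ✓
  (0,5): δ = 105.70°  ·
  (1,2): δ = 113.97°  ·
  (1,3): δ = 58.71°  ✓
  (1,4): δ = 17.11°  ✓
  (1,5): δ = 55.43°  ✓
  (2,3): δ = 124.73°  ·
  (2,4): δ = 83.14°  ·
  (2,5): δ = 10.59°  ✓
  (3,4): δ = 138.41°  ·
  (3,5): δ = 65.86°  ✓
  (4,5): δ = 107.45°  ·
antipodal pairs: 8

count = 8; pairs: (0,2), (0,3), (0,4), (1,3), (1,4), (1,5), (2,5), (3,5)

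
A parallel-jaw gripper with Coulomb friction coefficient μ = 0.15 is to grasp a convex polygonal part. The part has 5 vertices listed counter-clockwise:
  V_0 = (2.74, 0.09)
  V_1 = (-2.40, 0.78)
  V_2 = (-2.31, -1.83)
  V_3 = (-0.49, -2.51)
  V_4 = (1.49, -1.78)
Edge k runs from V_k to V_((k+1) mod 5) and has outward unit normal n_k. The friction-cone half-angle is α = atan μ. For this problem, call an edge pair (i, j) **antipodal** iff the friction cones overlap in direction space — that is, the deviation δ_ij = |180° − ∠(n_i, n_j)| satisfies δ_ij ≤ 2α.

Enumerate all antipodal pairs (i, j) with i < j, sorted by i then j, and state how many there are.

α = atan 0.15 = 8.53°;  2α = 17.06°
n_0 = (+0.1330, +0.9911)
n_1 = (-0.9994, -0.0345)
n_2 = (-0.3500, -0.9368)
n_3 = (+0.3459, -0.9383)
n_4 = (+0.8314, -0.5557)
  (0,1): δ = 80.38°  ·
  (0,2): δ = 12.84°  ✓
  (0,3): δ = 27.88°  ·
  (0,4): δ = 63.89°  ·
  (1,2): δ = 112.46°  ·
  (1,3): δ = 71.74°  ·
  (1,4): δ = 35.74°  ·
  (2,3): δ = 139.27°  ·
  (2,4): δ = 103.27°  ·
  (3,4): δ = 144.00°  ·
antipodal pairs: 1

count = 1; pairs: (0,2)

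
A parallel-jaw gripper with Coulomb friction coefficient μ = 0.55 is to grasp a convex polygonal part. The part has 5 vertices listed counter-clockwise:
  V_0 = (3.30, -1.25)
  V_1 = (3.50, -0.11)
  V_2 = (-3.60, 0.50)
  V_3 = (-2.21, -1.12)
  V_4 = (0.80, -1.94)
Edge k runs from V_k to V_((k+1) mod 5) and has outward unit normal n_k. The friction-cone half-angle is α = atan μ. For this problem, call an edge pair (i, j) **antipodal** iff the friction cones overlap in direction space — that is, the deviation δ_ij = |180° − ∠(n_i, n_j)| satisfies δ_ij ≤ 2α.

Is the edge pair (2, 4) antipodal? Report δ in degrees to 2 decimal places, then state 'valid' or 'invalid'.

δ = 115.20°, invalid

α = atan 0.55 = 28.81°;  2α = 57.62°
edge 2: e_2 = (+1.39, -1.62);  n_2 = (-0.7589, -0.6512)
edge 4: e_4 = (+2.50, +0.69);  n_4 = (+0.2661, -0.9640)
∠(n_2, n_4) = 64.80°
δ = |180° − 64.80°| = 115.20°
115.20° > 2α = 57.62°  →  invalid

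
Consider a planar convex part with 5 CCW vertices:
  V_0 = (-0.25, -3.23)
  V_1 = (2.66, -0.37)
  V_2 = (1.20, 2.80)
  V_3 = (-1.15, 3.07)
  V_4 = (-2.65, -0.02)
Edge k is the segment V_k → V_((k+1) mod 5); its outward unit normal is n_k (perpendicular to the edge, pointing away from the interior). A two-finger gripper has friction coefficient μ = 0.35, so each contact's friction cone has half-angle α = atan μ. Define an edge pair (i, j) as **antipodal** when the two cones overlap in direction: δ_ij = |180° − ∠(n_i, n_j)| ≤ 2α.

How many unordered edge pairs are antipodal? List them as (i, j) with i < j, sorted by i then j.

count = 2; pairs: (0,3), (1,4)

α = atan 0.35 = 19.29°;  2α = 38.58°
n_0 = (+0.7010, -0.7132)
n_1 = (+0.9083, +0.4183)
n_2 = (+0.1141, +0.9935)
n_3 = (-0.8996, +0.4367)
n_4 = (-0.8009, -0.5988)
  (0,1): δ = 109.77°  ·
  (0,2): δ = 51.06°  ·
  (0,3): δ = 19.60°  ✓
  (0,4): δ = 82.28°  ·
  (1,2): δ = 121.28°  ·
  (1,3): δ = 50.62°  ·
  (1,4): δ = 12.05°  ✓
  (2,3): δ = 109.34°  ·
  (2,4): δ = 46.66°  ·
  (3,4): δ = 117.32°  ·
antipodal pairs: 2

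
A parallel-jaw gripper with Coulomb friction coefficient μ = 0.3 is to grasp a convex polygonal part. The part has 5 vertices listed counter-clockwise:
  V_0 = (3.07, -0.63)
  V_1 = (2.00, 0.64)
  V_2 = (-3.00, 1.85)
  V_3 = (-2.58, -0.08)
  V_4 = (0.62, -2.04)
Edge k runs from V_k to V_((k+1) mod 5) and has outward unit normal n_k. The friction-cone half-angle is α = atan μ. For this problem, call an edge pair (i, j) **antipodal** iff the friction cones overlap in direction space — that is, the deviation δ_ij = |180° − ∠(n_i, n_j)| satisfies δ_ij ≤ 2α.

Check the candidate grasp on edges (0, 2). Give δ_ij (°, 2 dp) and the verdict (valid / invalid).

α = atan 0.3 = 16.70°;  2α = 33.40°
edge 0: e_0 = (-1.07, +1.27);  n_0 = (+0.7648, +0.6443)
edge 2: e_2 = (+0.42, -1.93);  n_2 = (-0.9771, -0.2126)
∠(n_0, n_2) = 152.16°
δ = |180° − 152.16°| = 27.84°
27.84° ≤ 2α = 33.40°  →  valid

δ = 27.84°, valid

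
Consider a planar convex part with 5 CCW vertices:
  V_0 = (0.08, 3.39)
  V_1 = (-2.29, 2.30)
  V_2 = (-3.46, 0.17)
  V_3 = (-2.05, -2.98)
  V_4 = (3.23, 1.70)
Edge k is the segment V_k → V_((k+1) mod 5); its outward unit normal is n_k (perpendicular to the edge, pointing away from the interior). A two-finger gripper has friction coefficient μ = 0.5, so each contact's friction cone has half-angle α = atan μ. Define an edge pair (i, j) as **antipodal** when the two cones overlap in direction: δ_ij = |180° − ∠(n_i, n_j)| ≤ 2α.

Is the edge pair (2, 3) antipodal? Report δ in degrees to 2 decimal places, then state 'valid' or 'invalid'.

δ = 72.56°, invalid

α = atan 0.5 = 26.57°;  2α = 53.13°
edge 2: e_2 = (+1.41, -3.15);  n_2 = (-0.9127, -0.4086)
edge 3: e_3 = (+5.28, +4.68);  n_3 = (+0.6633, -0.7483)
∠(n_2, n_3) = 107.44°
δ = |180° − 107.44°| = 72.56°
72.56° > 2α = 53.13°  →  invalid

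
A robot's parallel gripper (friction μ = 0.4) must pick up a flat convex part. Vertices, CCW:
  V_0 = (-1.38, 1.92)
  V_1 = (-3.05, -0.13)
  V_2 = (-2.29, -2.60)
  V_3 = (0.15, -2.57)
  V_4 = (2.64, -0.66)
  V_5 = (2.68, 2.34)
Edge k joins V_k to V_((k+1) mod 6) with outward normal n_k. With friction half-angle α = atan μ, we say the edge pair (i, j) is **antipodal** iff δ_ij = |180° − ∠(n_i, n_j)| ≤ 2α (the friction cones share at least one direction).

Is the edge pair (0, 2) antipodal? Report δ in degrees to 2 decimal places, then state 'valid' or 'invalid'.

α = atan 0.4 = 21.80°;  2α = 43.60°
edge 0: e_0 = (-1.67, -2.05);  n_0 = (-0.7753, +0.6316)
edge 2: e_2 = (+2.44, +0.03);  n_2 = (+0.0123, -0.9999)
∠(n_0, n_2) = 129.87°
δ = |180° − 129.87°| = 50.13°
50.13° > 2α = 43.60°  →  invalid

δ = 50.13°, invalid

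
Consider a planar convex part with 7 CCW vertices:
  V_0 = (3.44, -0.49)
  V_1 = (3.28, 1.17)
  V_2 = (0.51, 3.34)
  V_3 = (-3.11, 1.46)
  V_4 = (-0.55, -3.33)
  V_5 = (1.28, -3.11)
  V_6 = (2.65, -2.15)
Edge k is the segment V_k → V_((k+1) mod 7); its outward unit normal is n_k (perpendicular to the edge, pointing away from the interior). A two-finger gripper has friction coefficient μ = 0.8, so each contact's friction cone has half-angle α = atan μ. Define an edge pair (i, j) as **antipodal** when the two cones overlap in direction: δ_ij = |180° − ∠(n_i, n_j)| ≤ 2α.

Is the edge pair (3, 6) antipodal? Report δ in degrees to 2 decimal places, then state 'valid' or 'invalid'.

α = atan 0.8 = 38.66°;  2α = 77.32°
edge 3: e_3 = (+2.56, -4.79);  n_3 = (-0.8819, -0.4714)
edge 6: e_6 = (+0.79, +1.66);  n_6 = (+0.9030, -0.4297)
∠(n_3, n_6) = 126.43°
δ = |180° − 126.43°| = 53.57°
53.57° ≤ 2α = 77.32°  →  valid

δ = 53.57°, valid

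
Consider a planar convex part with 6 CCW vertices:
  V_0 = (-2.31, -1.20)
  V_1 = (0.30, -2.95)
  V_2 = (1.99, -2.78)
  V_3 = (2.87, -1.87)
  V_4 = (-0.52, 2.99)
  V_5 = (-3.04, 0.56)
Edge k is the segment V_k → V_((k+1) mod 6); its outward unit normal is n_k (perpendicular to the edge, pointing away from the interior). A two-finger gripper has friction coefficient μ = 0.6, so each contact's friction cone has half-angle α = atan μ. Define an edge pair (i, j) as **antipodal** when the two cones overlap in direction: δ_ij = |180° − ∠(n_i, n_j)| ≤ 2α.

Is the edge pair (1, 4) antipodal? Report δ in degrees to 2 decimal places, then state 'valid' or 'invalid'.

α = atan 0.6 = 30.96°;  2α = 61.93°
edge 1: e_1 = (+1.69, +0.17);  n_1 = (+0.1001, -0.9950)
edge 4: e_4 = (-2.52, -2.43);  n_4 = (-0.6941, +0.7198)
∠(n_1, n_4) = 141.79°
δ = |180° − 141.79°| = 38.21°
38.21° ≤ 2α = 61.93°  →  valid

δ = 38.21°, valid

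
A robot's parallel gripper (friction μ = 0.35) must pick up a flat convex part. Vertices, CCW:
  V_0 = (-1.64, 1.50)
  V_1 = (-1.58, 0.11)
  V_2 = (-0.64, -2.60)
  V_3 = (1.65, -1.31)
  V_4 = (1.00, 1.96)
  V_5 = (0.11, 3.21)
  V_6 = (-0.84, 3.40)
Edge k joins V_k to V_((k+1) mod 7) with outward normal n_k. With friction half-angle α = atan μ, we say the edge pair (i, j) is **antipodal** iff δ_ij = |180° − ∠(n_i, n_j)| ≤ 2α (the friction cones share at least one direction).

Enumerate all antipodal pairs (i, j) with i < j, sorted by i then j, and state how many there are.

count = 6; pairs: (0,3), (0,4), (1,3), (1,4), (2,6), (3,6)

α = atan 0.35 = 19.29°;  2α = 38.58°
n_0 = (-0.9991, -0.0431)
n_1 = (-0.9448, -0.3277)
n_2 = (+0.4908, -0.8713)
n_3 = (+0.9808, +0.1950)
n_4 = (+0.8146, +0.5800)
n_5 = (+0.1961, +0.9806)
n_6 = (-0.9216, +0.3881)
  (0,1): δ = 163.34°  ·
  (0,2): δ = 63.08°  ·
  (0,3): δ = 8.77°  ✓
  (0,4): δ = 32.98°  ✓
  (0,5): δ = 76.22°  ·
  (0,6): δ = 154.69°  ·
  (1,2): δ = 79.74°  ·
  (1,3): δ = 7.89°  ✓
  (1,4): δ = 16.32°  ✓
  (1,5): δ = 59.56°  ·
  (1,6): δ = 138.04°  ·
  (2,3): δ = 108.15°  ·
  (2,4): δ = 83.94°  ·
  (2,5): δ = 40.70°  ·
  (2,6): δ = 37.77°  ✓
  (3,4): δ = 155.79°  ·
  (3,5): δ = 112.55°  ·
  (3,6): δ = 34.08°  ✓
  (4,5): δ = 136.76°  ·
  (4,6): δ = 58.28°  ·
  (5,6): δ = 101.52°  ·
antipodal pairs: 6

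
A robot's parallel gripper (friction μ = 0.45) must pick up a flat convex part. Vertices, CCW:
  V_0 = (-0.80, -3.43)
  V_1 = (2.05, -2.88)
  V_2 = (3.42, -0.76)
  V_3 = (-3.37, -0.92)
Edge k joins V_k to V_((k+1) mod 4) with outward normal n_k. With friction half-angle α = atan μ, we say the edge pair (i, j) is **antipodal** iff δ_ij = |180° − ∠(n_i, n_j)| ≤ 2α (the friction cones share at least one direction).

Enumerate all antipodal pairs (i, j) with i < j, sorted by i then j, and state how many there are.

α = atan 0.45 = 24.23°;  2α = 48.46°
n_0 = (+0.1895, -0.9819)
n_1 = (+0.8399, -0.5428)
n_2 = (-0.0236, +0.9997)
n_3 = (-0.6987, -0.7154)
  (0,1): δ = 133.79°  ·
  (0,2): δ = 9.57°  ✓
  (0,3): δ = 124.75°  ·
  (1,2): δ = 55.78°  ·
  (1,3): δ = 78.55°  ·
  (2,3): δ = 45.67°  ✓
antipodal pairs: 2

count = 2; pairs: (0,2), (2,3)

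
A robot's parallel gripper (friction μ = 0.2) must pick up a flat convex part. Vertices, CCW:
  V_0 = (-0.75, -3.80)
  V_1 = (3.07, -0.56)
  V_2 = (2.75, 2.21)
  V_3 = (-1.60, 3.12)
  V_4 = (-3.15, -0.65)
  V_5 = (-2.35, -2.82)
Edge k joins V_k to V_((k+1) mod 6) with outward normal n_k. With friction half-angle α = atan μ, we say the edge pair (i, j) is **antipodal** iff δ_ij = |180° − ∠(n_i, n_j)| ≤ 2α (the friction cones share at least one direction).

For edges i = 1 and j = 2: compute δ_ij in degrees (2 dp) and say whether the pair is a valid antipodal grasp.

α = atan 0.2 = 11.31°;  2α = 22.62°
edge 1: e_1 = (-0.32, +2.77);  n_1 = (+0.9934, +0.1148)
edge 2: e_2 = (-4.35, +0.91);  n_2 = (+0.2048, +0.9788)
∠(n_1, n_2) = 71.59°
δ = |180° − 71.59°| = 108.41°
108.41° > 2α = 22.62°  →  invalid

δ = 108.41°, invalid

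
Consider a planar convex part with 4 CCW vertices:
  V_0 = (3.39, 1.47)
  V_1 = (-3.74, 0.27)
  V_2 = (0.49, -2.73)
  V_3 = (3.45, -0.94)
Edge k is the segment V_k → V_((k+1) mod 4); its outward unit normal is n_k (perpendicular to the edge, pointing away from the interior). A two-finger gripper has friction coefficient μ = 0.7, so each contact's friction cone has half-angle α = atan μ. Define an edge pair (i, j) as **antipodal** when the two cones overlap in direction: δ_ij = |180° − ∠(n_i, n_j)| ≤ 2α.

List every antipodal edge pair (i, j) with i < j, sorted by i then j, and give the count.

α = atan 0.7 = 34.99°;  2α = 69.98°
n_0 = (-0.1660, +0.9861)
n_1 = (-0.5785, -0.8157)
n_2 = (+0.5175, -0.8557)
n_3 = (+0.9997, +0.0249)
  (0,1): δ = 44.90°  ✓
  (0,2): δ = 21.61°  ✓
  (0,3): δ = 81.87°  ·
  (1,2): δ = 113.49°  ·
  (1,3): δ = 53.23°  ✓
  (2,3): δ = 119.74°  ·
antipodal pairs: 3

count = 3; pairs: (0,1), (0,2), (1,3)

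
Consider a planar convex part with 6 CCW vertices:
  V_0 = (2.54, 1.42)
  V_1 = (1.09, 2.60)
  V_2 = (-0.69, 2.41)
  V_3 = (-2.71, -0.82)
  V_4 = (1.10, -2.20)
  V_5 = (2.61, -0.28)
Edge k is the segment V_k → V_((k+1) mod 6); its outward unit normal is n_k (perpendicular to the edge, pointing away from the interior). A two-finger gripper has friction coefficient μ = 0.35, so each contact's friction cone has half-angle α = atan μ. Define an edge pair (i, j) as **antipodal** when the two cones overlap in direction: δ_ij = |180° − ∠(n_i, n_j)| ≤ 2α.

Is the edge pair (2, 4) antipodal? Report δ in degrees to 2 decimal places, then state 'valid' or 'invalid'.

δ = 6.16°, valid

α = atan 0.35 = 19.29°;  2α = 38.58°
edge 2: e_2 = (-2.02, -3.23);  n_2 = (-0.8479, +0.5302)
edge 4: e_4 = (+1.51, +1.92);  n_4 = (+0.7860, -0.6182)
∠(n_2, n_4) = 173.84°
δ = |180° − 173.84°| = 6.16°
6.16° ≤ 2α = 38.58°  →  valid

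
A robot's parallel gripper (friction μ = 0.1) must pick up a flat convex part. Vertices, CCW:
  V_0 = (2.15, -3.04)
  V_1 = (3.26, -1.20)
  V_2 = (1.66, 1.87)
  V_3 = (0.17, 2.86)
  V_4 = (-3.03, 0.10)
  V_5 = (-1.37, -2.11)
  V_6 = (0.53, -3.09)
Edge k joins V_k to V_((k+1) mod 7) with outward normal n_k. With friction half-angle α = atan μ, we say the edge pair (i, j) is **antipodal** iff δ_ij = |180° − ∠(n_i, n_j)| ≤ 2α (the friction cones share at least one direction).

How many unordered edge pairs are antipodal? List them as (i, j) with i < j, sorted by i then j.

α = atan 0.1 = 5.71°;  2α = 11.42°
n_0 = (+0.8563, -0.5165)
n_1 = (+0.8868, +0.4622)
n_2 = (+0.5534, +0.8329)
n_3 = (-0.6531, +0.7572)
n_4 = (-0.7996, -0.6006)
n_5 = (-0.4584, -0.8887)
n_6 = (+0.0308, -0.9995)
  (0,1): δ = 121.37°  ·
  (0,2): δ = 92.50°  ·
  (0,3): δ = 18.12°  ·
  (0,4): δ = 68.01°  ·
  (0,5): δ = 93.82°  ·
  (0,6): δ = 122.87°  ·
  (1,2): δ = 151.13°  ·
  (1,3): δ = 76.75°  ·
  (1,4): δ = 9.38°  ✓
  (1,5): δ = 35.19°  ·
  (1,6): δ = 64.24°  ·
  (2,3): δ = 105.62°  ·
  (2,4): δ = 19.49°  ·
  (2,5): δ = 6.32°  ✓
  (2,6): δ = 35.37°  ·
  (3,4): δ = 93.87°  ·
  (3,5): δ = 68.06°  ·
  (3,6): δ = 39.01°  ·
  (4,5): δ = 154.20°  ·
  (4,6): δ = 125.14°  ·
  (5,6): δ = 150.95°  ·
antipodal pairs: 2

count = 2; pairs: (1,4), (2,5)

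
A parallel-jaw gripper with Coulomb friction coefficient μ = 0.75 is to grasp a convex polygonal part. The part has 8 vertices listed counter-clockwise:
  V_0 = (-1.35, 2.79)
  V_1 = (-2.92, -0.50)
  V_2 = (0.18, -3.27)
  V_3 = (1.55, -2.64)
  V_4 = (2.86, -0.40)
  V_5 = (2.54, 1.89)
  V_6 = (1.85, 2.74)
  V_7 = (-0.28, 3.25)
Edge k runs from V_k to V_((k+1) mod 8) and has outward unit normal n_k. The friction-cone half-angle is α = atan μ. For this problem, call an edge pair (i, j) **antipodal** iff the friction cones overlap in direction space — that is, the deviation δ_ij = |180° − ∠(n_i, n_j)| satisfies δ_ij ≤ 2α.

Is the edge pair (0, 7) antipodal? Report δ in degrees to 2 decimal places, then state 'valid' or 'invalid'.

δ = 138.77°, invalid

α = atan 0.75 = 36.87°;  2α = 73.74°
edge 0: e_0 = (-1.57, -3.29);  n_0 = (-0.9025, +0.4307)
edge 7: e_7 = (-1.07, -0.46);  n_7 = (-0.3950, +0.9187)
∠(n_0, n_7) = 41.23°
δ = |180° − 41.23°| = 138.77°
138.77° > 2α = 73.74°  →  invalid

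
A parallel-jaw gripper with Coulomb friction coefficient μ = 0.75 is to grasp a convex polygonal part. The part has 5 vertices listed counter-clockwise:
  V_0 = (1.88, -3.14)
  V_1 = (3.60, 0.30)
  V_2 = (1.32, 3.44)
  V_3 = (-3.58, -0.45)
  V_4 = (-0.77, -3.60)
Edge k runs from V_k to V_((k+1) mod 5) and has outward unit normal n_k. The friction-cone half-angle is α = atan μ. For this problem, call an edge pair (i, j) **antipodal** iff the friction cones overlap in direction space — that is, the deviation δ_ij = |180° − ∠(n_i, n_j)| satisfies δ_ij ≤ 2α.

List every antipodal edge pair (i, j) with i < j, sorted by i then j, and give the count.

α = atan 0.75 = 36.87°;  2α = 73.74°
n_0 = (+0.8944, -0.4472)
n_1 = (+0.8092, +0.5876)
n_2 = (-0.6218, +0.7832)
n_3 = (-0.7462, -0.6657)
n_4 = (+0.1710, -0.9853)
  (0,1): δ = 117.45°  ·
  (0,2): δ = 24.99°  ✓
  (0,3): δ = 68.30°  ✓
  (0,4): δ = 126.41°  ·
  (1,2): δ = 87.54°  ·
  (1,3): δ = 5.75°  ✓
  (1,4): δ = 63.86°  ✓
  (2,3): δ = 86.71°  ·
  (2,4): δ = 28.60°  ✓
  (3,4): δ = 121.89°  ·
antipodal pairs: 5

count = 5; pairs: (0,2), (0,3), (1,3), (1,4), (2,4)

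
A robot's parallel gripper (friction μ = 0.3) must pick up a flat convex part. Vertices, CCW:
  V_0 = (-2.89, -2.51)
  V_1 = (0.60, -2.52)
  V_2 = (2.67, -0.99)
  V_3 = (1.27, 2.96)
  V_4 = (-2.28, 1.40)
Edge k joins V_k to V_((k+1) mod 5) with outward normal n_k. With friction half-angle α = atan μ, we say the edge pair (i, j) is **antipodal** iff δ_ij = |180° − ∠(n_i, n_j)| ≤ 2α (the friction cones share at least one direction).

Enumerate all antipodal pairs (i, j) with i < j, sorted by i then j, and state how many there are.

α = atan 0.3 = 16.70°;  2α = 33.40°
n_0 = (-0.0029, -1.0000)
n_1 = (+0.5944, -0.8042)
n_2 = (+0.9425, +0.3341)
n_3 = (-0.4023, +0.9155)
n_4 = (-0.9880, +0.1541)
  (0,1): δ = 143.37°  ·
  (0,2): δ = 70.32°  ·
  (0,3): δ = 23.89°  ✓
  (0,4): δ = 81.30°  ·
  (1,2): δ = 106.95°  ·
  (1,3): δ = 12.75°  ✓
  (1,4): δ = 44.66°  ·
  (2,3): δ = 85.79°  ·
  (2,4): δ = 28.38°  ✓
  (3,4): δ = 122.59°  ·
antipodal pairs: 3

count = 3; pairs: (0,3), (1,3), (2,4)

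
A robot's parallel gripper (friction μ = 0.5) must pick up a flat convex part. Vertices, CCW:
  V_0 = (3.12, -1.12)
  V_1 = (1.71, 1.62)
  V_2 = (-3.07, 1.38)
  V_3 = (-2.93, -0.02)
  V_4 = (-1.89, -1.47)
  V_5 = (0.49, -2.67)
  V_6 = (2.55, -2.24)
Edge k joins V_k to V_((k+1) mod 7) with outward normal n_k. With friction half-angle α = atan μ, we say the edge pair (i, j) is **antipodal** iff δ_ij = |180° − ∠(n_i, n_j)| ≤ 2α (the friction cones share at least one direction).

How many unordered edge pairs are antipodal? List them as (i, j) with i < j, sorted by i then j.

α = atan 0.5 = 26.57°;  2α = 53.13°
n_0 = (+0.8892, +0.4576)
n_1 = (-0.0501, +0.9987)
n_2 = (-0.9950, -0.0995)
n_3 = (-0.8126, -0.5828)
n_4 = (-0.4502, -0.8929)
n_5 = (+0.2043, -0.9789)
n_6 = (+0.8912, -0.4536)
  (0,1): δ = 114.36°  ·
  (0,2): δ = 21.52°  ✓
  (0,3): δ = 8.42°  ✓
  (0,4): δ = 36.01°  ✓
  (0,5): δ = 74.56°  ·
  (0,6): δ = 125.80°  ·
  (1,2): δ = 87.16°  ·
  (1,3): δ = 57.22°  ·
  (1,4): δ = 29.63°  ✓
  (1,5): δ = 8.92°  ✓
  (1,6): δ = 60.15°  ·
  (2,3): δ = 150.06°  ·
  (2,4): δ = 122.47°  ·
  (2,5): δ = 83.92°  ·
  (2,6): δ = 32.68°  ✓
  (3,4): δ = 152.41°  ·
  (3,5): δ = 113.86°  ·
  (3,6): δ = 62.62°  ·
  (4,5): δ = 141.45°  ·
  (4,6): δ = 90.22°  ·
  (5,6): δ = 128.76°  ·
antipodal pairs: 6

count = 6; pairs: (0,2), (0,3), (0,4), (1,4), (1,5), (2,6)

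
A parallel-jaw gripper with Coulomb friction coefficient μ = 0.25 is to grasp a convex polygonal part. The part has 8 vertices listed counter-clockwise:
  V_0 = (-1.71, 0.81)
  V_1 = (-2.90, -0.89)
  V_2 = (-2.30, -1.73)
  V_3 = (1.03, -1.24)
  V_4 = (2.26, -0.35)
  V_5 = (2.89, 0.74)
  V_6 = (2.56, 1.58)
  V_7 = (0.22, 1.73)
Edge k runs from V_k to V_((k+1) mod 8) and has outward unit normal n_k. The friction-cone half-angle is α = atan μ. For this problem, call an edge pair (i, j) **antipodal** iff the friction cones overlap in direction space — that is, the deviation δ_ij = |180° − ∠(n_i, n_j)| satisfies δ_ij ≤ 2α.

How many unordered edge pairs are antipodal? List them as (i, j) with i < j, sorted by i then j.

count = 6; pairs: (0,3), (0,4), (1,5), (2,6), (2,7), (3,7)

α = atan 0.25 = 14.04°;  2α = 28.07°
n_0 = (-0.8192, +0.5735)
n_1 = (-0.8137, -0.5812)
n_2 = (+0.1456, -0.9893)
n_3 = (+0.5862, -0.8102)
n_4 = (+0.8658, -0.5004)
n_5 = (+0.9308, +0.3657)
n_6 = (+0.0640, +0.9980)
n_7 = (-0.4303, +0.9027)
  (0,1): δ = 109.47°  ·
  (0,2): δ = 46.64°  ·
  (0,3): δ = 19.12°  ✓
  (0,4): δ = 4.96°  ✓
  (0,5): δ = 56.44°  ·
  (0,6): δ = 121.32°  ·
  (0,7): δ = 150.48°  ·
  (1,2): δ = 117.17°  ·
  (1,3): δ = 89.65°  ·
  (1,4): δ = 65.56°  ·
  (1,5): δ = 14.09°  ✓
  (1,6): δ = 50.79°  ·
  (1,7): δ = 79.95°  ·
  (2,3): δ = 152.48°  ·
  (2,4): δ = 128.40°  ·
  (2,5): δ = 76.92°  ·
  (2,6): δ = 12.04°  ✓
  (2,7): δ = 17.12°  ✓
  (3,4): δ = 155.92°  ·
  (3,5): δ = 104.44°  ·
  (3,6): δ = 39.56°  ·
  (3,7): δ = 10.40°  ✓
  (4,5): δ = 128.53°  ·
  (4,6): δ = 63.64°  ·
  (4,7): δ = 34.49°  ·
  (5,6): δ = 115.12°  ·
  (5,7): δ = 85.96°  ·
  (6,7): δ = 150.85°  ·
antipodal pairs: 6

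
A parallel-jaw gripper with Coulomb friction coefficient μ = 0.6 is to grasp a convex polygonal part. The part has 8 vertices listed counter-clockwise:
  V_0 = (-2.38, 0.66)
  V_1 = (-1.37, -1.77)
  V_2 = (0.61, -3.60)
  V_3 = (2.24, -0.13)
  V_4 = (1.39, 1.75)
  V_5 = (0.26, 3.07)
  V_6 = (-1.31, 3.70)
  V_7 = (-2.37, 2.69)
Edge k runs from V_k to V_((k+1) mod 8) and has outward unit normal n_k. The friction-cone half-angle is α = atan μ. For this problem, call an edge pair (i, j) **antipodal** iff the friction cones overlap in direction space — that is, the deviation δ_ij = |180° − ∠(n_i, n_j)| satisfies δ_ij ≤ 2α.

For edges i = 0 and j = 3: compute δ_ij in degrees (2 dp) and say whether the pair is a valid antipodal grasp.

α = atan 0.6 = 30.96°;  2α = 61.93°
edge 0: e_0 = (+1.01, -2.43);  n_0 = (-0.9234, -0.3838)
edge 3: e_3 = (-0.85, +1.88);  n_3 = (+0.9112, +0.4120)
∠(n_0, n_3) = 178.24°
δ = |180° − 178.24°| = 1.76°
1.76° ≤ 2α = 61.93°  →  valid

δ = 1.76°, valid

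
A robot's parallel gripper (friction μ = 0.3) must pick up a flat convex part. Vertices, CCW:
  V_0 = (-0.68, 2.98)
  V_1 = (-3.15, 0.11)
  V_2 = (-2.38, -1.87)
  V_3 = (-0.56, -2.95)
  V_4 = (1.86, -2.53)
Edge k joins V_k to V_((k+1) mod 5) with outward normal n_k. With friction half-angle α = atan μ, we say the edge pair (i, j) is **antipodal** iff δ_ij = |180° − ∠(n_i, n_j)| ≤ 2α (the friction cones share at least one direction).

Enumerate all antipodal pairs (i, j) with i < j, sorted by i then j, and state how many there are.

α = atan 0.3 = 16.70°;  2α = 33.40°
n_0 = (-0.7580, +0.6523)
n_1 = (-0.9320, -0.3624)
n_2 = (-0.5103, -0.8600)
n_3 = (+0.1710, -0.9853)
n_4 = (+0.9082, +0.4186)
  (0,1): δ = 118.03°  ·
  (0,2): δ = 79.97°  ·
  (0,3): δ = 39.44°  ·
  (0,4): δ = 65.46°  ·
  (1,2): δ = 141.94°  ·
  (1,3): δ = 101.40°  ·
  (1,4): δ = 3.50°  ✓
  (2,3): δ = 139.47°  ·
  (2,4): δ = 34.57°  ·
  (3,4): δ = 75.10°  ·
antipodal pairs: 1

count = 1; pairs: (1,4)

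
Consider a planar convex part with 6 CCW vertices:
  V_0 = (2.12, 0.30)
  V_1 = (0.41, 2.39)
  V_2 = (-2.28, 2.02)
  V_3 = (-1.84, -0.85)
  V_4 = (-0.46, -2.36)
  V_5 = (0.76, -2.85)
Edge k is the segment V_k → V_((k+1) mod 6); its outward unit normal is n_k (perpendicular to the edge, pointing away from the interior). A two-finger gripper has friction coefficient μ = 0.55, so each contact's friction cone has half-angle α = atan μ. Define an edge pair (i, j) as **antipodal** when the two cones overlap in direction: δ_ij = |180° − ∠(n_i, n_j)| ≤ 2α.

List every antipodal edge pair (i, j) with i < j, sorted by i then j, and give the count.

count = 6; pairs: (0,2), (0,3), (0,4), (1,3), (1,4), (2,5)

α = atan 0.55 = 28.81°;  2α = 57.62°
n_0 = (+0.7740, +0.6332)
n_1 = (-0.1363, +0.9907)
n_2 = (-0.9885, -0.1515)
n_3 = (-0.7382, -0.6746)
n_4 = (-0.3727, -0.9280)
n_5 = (+0.9181, -0.3964)
  (0,1): δ = 121.46°  ·
  (0,2): δ = 30.57°  ✓
  (0,3): δ = 3.14°  ✓
  (0,4): δ = 28.83°  ✓
  (0,5): δ = 117.36°  ·
  (1,2): δ = 89.12°  ·
  (1,3): δ = 55.41°  ✓
  (1,4): δ = 29.71°  ✓
  (1,5): δ = 58.82°  ·
  (2,3): δ = 146.29°  ·
  (2,4): δ = 120.60°  ·
  (2,5): δ = 32.07°  ✓
  (3,4): δ = 154.31°  ·
  (3,5): δ = 65.78°  ·
  (4,5): δ = 91.47°  ·
antipodal pairs: 6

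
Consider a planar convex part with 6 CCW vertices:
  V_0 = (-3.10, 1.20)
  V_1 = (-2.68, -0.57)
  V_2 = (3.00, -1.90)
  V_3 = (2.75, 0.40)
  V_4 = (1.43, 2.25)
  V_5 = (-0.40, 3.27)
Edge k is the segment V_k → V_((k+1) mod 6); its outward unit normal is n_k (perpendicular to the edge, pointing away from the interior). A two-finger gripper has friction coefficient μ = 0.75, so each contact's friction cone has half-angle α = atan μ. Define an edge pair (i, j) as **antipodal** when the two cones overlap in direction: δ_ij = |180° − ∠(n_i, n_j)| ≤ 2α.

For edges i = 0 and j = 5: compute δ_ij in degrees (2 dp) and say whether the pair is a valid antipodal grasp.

α = atan 0.75 = 36.87°;  2α = 73.74°
edge 0: e_0 = (+0.42, -1.77);  n_0 = (-0.9730, -0.2309)
edge 5: e_5 = (-2.70, -2.07);  n_5 = (-0.6084, +0.7936)
∠(n_0, n_5) = 65.87°
δ = |180° − 65.87°| = 114.13°
114.13° > 2α = 73.74°  →  invalid

δ = 114.13°, invalid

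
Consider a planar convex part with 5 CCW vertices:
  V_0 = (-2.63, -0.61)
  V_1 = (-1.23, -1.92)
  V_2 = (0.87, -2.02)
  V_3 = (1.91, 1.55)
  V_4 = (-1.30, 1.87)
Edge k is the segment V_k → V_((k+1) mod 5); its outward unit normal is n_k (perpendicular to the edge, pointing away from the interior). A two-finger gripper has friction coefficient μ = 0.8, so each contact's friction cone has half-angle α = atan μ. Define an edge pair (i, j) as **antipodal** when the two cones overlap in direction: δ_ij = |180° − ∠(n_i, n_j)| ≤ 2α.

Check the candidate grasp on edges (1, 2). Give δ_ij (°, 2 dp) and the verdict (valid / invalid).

δ = 103.52°, invalid

α = atan 0.8 = 38.66°;  2α = 77.32°
edge 1: e_1 = (+2.10, -0.10);  n_1 = (-0.0476, -0.9989)
edge 2: e_2 = (+1.04, +3.57);  n_2 = (+0.9601, -0.2797)
∠(n_1, n_2) = 76.48°
δ = |180° − 76.48°| = 103.52°
103.52° > 2α = 77.32°  →  invalid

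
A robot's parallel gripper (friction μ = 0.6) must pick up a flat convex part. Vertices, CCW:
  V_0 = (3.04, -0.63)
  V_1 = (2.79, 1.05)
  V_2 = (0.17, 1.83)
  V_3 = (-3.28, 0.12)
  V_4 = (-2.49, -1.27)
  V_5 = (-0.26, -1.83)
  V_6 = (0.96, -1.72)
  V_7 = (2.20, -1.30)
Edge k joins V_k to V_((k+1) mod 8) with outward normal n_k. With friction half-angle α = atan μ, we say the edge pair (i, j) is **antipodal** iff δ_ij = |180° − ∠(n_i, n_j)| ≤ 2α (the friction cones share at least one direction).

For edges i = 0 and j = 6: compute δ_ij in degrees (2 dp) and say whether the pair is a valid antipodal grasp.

δ = 100.25°, invalid

α = atan 0.6 = 30.96°;  2α = 61.93°
edge 0: e_0 = (-0.25, +1.68);  n_0 = (+0.9891, +0.1472)
edge 6: e_6 = (+1.24, +0.42);  n_6 = (+0.3208, -0.9471)
∠(n_0, n_6) = 79.75°
δ = |180° − 79.75°| = 100.25°
100.25° > 2α = 61.93°  →  invalid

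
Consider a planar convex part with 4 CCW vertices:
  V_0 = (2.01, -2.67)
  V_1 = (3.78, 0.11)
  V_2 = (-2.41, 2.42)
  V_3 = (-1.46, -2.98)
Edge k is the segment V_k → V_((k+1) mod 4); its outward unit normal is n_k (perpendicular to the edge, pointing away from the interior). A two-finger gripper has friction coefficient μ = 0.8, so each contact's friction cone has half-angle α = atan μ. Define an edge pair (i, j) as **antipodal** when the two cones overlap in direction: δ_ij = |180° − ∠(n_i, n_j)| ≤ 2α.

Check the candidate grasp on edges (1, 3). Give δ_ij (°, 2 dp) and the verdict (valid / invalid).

α = atan 0.8 = 38.66°;  2α = 77.32°
edge 1: e_1 = (-6.19, +2.31);  n_1 = (+0.3496, +0.9369)
edge 3: e_3 = (+3.47, +0.31);  n_3 = (+0.0890, -0.9960)
∠(n_1, n_3) = 154.43°
δ = |180° − 154.43°| = 25.57°
25.57° ≤ 2α = 77.32°  →  valid

δ = 25.57°, valid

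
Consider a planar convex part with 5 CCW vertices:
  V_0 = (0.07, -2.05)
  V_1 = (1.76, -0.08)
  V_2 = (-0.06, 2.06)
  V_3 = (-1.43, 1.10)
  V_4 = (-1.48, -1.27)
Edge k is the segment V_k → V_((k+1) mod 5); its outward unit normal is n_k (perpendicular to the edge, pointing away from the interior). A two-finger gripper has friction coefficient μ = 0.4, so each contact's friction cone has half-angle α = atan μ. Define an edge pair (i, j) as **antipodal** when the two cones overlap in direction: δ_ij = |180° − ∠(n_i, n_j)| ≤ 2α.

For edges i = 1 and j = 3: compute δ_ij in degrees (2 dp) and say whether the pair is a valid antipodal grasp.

δ = 41.59°, valid

α = atan 0.4 = 21.80°;  2α = 43.60°
edge 1: e_1 = (-1.82, +2.14);  n_1 = (+0.7618, +0.6479)
edge 3: e_3 = (-0.05, -2.37);  n_3 = (-0.9998, +0.0211)
∠(n_1, n_3) = 138.41°
δ = |180° − 138.41°| = 41.59°
41.59° ≤ 2α = 43.60°  →  valid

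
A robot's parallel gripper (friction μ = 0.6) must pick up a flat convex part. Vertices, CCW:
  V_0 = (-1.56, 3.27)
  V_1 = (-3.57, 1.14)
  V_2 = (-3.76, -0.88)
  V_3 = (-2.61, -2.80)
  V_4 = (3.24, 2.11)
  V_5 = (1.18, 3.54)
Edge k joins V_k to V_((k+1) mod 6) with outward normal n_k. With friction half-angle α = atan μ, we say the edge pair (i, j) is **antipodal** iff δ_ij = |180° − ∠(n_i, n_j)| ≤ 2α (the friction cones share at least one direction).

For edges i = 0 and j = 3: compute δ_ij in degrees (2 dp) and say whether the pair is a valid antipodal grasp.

α = atan 0.6 = 30.96°;  2α = 61.93°
edge 0: e_0 = (-2.01, -2.13);  n_0 = (-0.7273, +0.6863)
edge 3: e_3 = (+5.85, +4.91);  n_3 = (+0.6429, -0.7660)
∠(n_0, n_3) = 173.35°
δ = |180° − 173.35°| = 6.65°
6.65° ≤ 2α = 61.93°  →  valid

δ = 6.65°, valid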